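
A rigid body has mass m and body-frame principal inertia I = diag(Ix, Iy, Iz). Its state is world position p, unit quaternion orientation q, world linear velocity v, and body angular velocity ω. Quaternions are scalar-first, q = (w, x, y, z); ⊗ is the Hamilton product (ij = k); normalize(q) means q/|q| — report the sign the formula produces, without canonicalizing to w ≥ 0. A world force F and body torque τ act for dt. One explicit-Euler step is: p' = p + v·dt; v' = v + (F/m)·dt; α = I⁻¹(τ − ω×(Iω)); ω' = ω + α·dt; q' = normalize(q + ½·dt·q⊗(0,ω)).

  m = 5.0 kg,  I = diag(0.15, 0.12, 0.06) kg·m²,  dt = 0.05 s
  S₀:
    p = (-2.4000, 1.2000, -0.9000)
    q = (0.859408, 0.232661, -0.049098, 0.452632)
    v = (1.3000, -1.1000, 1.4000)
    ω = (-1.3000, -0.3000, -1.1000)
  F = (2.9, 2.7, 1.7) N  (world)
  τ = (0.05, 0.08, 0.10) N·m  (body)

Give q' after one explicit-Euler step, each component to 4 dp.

Hamilton product q⊗(0,ω) = (0.7856251, -0.9274330, -0.5903169, -1.0789745)
q' = normalize(q + ½dt·q⊗(0,ω)) = (0.8782, 0.2093, -0.0638, 0.4253)

q' = (0.8782, 0.2093, -0.0638, 0.4253)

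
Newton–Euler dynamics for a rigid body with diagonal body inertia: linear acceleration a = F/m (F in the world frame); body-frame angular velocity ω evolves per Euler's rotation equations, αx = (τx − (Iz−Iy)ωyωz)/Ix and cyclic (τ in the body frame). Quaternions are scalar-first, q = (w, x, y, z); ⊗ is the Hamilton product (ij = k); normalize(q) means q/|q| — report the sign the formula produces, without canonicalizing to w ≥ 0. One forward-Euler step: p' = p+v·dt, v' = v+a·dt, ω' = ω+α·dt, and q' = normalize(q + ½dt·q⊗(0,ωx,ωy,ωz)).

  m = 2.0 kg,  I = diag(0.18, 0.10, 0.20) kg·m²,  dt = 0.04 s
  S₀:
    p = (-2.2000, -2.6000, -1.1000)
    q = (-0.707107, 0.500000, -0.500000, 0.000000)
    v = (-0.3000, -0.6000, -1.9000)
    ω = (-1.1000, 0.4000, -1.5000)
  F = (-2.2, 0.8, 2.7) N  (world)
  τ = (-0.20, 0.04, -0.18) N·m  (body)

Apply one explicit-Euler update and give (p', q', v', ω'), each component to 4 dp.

p' = (-2.2120, -2.6240, -1.1760)
q' = (-0.6916, 0.5302, -0.4903, 0.0142)
v' = (-0.3440, -0.5840, -1.8460)
ω' = (-1.1311, 0.4292, -1.5430)

(τ − ω×Iω)/I = (-0.7778, 0.7300, -1.0760)
new body rate ω' = (-1.1311, 0.4292, -1.5430)
2q̇ = q⊗(0,ω) = (0.7500000, 1.5278177, 0.4671572, 0.7106605)
q' = normalize(q + ½dt·q⊗(0,ω)) = (-0.6916, 0.5302, -0.4903, 0.0142)
linear accel F/m = (-1.1000, 0.4000, 1.3500)
new position p' = (-2.2120, -2.6240, -1.1760)
new velocity v' = (-0.3440, -0.5840, -1.8460)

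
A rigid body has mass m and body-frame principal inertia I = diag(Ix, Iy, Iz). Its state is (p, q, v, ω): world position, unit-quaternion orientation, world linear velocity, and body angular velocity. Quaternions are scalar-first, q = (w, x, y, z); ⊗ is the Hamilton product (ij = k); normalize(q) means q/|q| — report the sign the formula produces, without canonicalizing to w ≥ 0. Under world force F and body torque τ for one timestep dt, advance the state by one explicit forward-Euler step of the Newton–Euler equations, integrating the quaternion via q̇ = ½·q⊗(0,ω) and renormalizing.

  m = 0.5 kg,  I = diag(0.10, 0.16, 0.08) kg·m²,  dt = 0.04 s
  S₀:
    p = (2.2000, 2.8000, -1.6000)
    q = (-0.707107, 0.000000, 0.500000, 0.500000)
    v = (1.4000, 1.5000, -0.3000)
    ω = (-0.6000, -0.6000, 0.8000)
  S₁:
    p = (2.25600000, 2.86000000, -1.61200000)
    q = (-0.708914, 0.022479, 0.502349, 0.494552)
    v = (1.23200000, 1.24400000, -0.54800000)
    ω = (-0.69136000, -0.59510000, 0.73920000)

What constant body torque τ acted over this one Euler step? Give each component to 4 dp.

τ = (-0.1900, 0.0100, -0.1000)

ω₁ − ω₀ = (-0.09136000, 0.00490000, -0.06080000)
gyro term ω₀×Iω₀ = (0.0384, -0.0096, 0.0216)
I·α + gyro = (-0.1900, 0.0100, -0.1000)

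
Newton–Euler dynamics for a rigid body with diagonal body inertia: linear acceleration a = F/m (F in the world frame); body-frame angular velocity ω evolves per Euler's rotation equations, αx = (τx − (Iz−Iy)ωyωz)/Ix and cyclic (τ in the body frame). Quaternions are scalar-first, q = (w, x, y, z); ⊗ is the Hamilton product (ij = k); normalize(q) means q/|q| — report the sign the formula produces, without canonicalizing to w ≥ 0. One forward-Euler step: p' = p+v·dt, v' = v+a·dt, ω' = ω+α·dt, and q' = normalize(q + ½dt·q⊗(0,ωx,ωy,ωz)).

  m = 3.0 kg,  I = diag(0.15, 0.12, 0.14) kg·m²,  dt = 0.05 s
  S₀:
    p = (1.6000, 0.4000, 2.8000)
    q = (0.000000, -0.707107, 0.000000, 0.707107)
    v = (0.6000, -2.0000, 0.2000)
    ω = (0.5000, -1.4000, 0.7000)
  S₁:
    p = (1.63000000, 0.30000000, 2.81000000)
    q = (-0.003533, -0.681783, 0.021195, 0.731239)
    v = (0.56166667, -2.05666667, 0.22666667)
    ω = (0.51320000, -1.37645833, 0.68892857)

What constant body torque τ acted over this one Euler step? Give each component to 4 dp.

Δω = ω₁−ω₀ = (0.01320000, 0.02354167, -0.01107143)
applied torque τ = (0.0200, 0.0600, -0.0100)

τ = (0.0200, 0.0600, -0.0100)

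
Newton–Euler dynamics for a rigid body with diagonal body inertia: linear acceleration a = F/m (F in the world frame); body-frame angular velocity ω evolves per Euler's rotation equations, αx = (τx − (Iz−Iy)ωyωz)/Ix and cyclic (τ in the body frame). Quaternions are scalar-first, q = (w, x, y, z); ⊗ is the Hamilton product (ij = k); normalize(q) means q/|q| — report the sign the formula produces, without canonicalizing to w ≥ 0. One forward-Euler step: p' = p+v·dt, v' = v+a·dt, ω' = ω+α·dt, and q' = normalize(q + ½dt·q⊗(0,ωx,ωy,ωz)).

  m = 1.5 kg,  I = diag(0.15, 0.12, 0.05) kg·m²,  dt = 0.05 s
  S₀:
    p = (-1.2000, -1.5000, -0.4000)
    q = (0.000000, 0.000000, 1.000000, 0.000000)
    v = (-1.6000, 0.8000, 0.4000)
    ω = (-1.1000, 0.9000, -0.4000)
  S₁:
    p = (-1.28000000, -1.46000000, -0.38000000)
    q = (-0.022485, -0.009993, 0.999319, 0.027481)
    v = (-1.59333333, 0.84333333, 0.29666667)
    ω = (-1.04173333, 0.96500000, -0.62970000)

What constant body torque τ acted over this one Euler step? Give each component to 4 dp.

τ = (0.2000, 0.2000, -0.2000)

rate change Δω = (0.05826667, 0.06500000, -0.22970000)
gyro term ω₀×Iω₀ = (0.0252, 0.0440, 0.0297)
τ = I·(Δω/dt) + ω₀×(Iω₀) = (0.2000, 0.2000, -0.2000)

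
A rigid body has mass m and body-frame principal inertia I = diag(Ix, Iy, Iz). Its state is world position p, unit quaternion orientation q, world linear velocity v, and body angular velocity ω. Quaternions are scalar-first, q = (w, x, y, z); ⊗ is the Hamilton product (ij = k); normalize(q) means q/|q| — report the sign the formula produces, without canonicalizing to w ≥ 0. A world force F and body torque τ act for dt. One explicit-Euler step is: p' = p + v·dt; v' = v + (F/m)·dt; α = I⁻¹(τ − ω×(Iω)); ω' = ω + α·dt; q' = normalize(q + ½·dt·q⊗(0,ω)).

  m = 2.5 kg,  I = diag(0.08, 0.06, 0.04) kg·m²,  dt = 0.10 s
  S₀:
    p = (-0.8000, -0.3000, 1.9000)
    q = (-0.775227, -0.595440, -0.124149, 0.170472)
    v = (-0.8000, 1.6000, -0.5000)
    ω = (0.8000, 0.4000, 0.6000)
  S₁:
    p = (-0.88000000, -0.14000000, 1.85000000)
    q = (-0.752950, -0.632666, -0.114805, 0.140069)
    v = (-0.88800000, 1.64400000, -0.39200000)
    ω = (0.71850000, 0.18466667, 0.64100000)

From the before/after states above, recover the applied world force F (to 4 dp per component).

F = (-2.2000, 1.1000, 2.7000)

Δv = v₁−v₀ = (-0.08800000, 0.04400000, 0.10800000)
m·(v₁−v₀)/dt = (-2.2000, 1.1000, 2.7000)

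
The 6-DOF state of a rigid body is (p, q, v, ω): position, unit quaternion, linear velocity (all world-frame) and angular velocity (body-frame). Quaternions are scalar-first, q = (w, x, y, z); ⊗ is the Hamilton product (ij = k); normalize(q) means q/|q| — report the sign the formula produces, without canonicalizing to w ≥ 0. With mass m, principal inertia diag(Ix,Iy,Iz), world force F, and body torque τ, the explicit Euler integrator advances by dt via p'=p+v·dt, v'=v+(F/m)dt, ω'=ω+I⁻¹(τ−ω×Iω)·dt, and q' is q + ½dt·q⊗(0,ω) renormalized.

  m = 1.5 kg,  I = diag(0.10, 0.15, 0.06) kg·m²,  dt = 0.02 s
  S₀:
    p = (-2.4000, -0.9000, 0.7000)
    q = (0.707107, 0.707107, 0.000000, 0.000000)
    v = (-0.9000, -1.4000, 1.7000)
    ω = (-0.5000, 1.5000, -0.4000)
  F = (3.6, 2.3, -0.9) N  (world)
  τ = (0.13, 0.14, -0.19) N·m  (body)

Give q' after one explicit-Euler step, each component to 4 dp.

q' = (0.7105, 0.7035, 0.0134, 0.0078)

Hamilton product q⊗(0,ω) = (0.3535535, -0.3535535, 1.3435033, 0.7778177)
q + ½dt·q⊗(0,ω), renormalized = (0.7105, 0.7035, 0.0134, 0.0078)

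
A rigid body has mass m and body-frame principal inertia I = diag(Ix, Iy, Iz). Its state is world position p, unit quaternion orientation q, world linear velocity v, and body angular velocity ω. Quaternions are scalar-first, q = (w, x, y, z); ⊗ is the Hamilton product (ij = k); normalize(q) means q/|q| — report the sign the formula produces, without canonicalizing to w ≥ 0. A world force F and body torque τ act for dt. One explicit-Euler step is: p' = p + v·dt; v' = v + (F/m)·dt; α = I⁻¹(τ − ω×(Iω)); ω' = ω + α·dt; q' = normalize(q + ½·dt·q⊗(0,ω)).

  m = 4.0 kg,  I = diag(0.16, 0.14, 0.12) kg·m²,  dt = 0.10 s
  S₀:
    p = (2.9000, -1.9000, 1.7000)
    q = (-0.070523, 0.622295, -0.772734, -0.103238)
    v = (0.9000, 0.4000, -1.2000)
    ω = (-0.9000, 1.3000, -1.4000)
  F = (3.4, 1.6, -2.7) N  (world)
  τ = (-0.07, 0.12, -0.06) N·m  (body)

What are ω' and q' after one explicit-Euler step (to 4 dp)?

gyro term ω×Iω = (0.0364, 0.0504, 0.0234)
(τ − ω×Iω)/I = (-0.6650, 0.4971, -0.6950)
ω' = ω + α·dt = (-0.9665, 1.3497, -1.4695)
q⊗(0,ω) = (1.4200865, 1.2795077, 0.8724473, 0.2122551)
q' = normalize(q + ½dt·q⊗(0,ω)) = (0.0005, 0.6825, -0.7251, -0.0921)

ω' = (-0.9665, 1.3497, -1.4695)
q' = (0.0005, 0.6825, -0.7251, -0.0921)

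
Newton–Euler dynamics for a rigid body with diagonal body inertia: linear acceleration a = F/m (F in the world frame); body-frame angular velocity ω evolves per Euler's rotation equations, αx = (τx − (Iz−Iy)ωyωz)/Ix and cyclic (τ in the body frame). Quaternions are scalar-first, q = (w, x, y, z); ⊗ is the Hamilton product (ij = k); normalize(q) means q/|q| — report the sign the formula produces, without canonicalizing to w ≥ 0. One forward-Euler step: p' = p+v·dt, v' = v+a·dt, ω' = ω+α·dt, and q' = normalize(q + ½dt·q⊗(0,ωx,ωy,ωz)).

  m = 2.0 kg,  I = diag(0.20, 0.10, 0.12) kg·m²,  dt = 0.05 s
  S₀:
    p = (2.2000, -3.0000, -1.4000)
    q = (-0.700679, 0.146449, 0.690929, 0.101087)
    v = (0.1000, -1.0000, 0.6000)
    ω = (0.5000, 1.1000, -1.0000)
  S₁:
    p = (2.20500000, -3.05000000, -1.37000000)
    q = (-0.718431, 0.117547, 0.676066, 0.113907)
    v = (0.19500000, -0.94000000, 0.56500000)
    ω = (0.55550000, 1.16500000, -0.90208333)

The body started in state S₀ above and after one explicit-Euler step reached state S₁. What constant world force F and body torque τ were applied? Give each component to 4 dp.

F = (3.8000, 2.4000, -1.4000)
τ = (0.2000, 0.0900, 0.1800)

velocity change Δv = (0.09500000, 0.06000000, -0.03500000)
F = m·Δv/dt = (3.8000, 2.4000, -1.4000)
rate change Δω = (0.05550000, 0.06500000, 0.09791667)
ω₀×(Iω₀) = (-0.0220, -0.0400, -0.0550)
I·α + gyro = (0.2000, 0.0900, 0.1800)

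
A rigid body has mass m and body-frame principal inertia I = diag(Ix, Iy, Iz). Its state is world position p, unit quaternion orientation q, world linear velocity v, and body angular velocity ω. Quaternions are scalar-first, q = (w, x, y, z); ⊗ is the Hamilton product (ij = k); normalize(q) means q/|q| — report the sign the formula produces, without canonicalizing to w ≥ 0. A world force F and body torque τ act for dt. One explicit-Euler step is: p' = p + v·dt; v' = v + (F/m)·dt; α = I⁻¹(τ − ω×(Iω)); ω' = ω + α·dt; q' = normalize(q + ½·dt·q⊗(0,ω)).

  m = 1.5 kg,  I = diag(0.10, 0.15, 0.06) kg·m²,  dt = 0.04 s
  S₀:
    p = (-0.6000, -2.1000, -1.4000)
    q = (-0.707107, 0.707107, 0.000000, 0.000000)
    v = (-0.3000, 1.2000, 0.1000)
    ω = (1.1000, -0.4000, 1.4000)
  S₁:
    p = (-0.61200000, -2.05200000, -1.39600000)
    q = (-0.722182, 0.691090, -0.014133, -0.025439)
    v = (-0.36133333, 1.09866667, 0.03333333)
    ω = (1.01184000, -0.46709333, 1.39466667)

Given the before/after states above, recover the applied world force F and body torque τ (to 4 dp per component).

F = (-2.3000, -3.8000, -2.5000)
τ = (-0.1700, -0.1900, -0.0300)

velocity change Δv = (-0.06133333, -0.10133333, -0.06666667)
applied force F = (-2.3000, -3.8000, -2.5000)
ω₁ − ω₀ = (-0.08816000, -0.06709333, -0.00533333)
ω₀×(Iω₀) = (0.0504, 0.0616, -0.0220)
τ = I·(Δω/dt) + ω₀×(Iω₀) = (-0.1700, -0.1900, -0.0300)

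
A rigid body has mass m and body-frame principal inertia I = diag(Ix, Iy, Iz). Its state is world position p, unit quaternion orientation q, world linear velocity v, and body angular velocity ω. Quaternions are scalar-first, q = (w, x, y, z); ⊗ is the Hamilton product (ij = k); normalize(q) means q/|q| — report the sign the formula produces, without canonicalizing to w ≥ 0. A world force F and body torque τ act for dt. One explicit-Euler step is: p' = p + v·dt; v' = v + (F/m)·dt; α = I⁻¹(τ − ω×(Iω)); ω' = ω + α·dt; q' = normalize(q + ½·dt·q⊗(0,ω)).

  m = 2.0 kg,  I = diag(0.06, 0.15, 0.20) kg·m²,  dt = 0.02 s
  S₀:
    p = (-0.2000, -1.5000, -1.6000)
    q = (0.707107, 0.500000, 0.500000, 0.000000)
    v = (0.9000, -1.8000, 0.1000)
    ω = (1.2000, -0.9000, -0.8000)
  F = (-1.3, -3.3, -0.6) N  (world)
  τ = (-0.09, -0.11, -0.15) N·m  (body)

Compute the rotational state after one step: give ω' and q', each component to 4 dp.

precession coupling ω×(Iω) = (0.0360, 0.1344, -0.0972)
α = I⁻¹(τ − ω×Iω) = (-2.1000, -1.6293, -0.2640)
new body rate ω' = (1.1580, -0.9326, -0.8053)
Hamilton product q⊗(0,ω) = (-0.1500000, 0.4485284, -0.2363963, -1.6156856)
updated quaternion q' = (0.7055, 0.5044, 0.4976, -0.0162)

ω' = (1.1580, -0.9326, -0.8053)
q' = (0.7055, 0.5044, 0.4976, -0.0162)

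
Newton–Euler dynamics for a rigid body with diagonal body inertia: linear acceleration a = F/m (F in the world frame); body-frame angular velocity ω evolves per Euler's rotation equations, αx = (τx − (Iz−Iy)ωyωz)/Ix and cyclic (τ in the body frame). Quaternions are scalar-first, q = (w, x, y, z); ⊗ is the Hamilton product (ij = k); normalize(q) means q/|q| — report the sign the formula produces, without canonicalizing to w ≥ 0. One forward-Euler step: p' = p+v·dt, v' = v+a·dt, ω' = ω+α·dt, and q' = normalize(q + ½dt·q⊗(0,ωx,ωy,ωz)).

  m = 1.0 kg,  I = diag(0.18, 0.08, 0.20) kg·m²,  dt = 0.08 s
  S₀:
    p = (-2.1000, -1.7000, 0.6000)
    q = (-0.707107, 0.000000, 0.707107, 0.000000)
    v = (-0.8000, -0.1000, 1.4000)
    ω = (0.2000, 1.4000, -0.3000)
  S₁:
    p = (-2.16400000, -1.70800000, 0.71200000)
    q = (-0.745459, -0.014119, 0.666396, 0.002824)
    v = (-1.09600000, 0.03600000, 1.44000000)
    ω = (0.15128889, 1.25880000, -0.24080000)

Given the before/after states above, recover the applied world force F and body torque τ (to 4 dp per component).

Δv = v₁−v₀ = (-0.29600000, 0.13600000, 0.04000000)
F = m·Δv/dt = (-3.7000, 1.7000, 0.5000)
rate change Δω = (-0.04871111, -0.14120000, 0.05920000)
gyro term ω₀×Iω₀ = (-0.0504, 0.0012, -0.0280)
I·α + gyro = (-0.1600, -0.1400, 0.1200)

F = (-3.7000, 1.7000, 0.5000)
τ = (-0.1600, -0.1400, 0.1200)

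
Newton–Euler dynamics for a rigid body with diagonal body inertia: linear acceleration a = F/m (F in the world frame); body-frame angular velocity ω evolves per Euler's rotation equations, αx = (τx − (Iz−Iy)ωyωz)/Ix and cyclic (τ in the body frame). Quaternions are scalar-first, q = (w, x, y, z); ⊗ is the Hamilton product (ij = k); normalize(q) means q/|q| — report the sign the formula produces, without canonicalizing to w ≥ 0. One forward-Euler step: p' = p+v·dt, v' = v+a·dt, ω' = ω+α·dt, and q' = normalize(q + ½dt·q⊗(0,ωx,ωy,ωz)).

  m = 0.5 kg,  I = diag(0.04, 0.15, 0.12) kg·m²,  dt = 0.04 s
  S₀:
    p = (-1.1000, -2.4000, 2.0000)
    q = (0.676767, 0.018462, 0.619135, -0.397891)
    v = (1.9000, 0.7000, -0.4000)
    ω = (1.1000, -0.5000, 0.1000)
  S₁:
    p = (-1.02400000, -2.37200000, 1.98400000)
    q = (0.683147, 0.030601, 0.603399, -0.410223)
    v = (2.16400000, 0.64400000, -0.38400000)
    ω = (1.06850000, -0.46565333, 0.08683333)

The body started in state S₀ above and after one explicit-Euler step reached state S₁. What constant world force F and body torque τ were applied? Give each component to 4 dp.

F = (3.3000, -0.7000, 0.2000)
τ = (-0.0300, 0.1200, -0.1000)

rate change Δω = (-0.03150000, 0.03434667, -0.01316667)
τ = I·(Δω/dt) + ω₀×(Iω₀) = (-0.0300, 0.1200, -0.1000)
v₁ − v₀ = (0.26400000, -0.05600000, 0.01600000)
applied force F = (3.3000, -0.7000, 0.2000)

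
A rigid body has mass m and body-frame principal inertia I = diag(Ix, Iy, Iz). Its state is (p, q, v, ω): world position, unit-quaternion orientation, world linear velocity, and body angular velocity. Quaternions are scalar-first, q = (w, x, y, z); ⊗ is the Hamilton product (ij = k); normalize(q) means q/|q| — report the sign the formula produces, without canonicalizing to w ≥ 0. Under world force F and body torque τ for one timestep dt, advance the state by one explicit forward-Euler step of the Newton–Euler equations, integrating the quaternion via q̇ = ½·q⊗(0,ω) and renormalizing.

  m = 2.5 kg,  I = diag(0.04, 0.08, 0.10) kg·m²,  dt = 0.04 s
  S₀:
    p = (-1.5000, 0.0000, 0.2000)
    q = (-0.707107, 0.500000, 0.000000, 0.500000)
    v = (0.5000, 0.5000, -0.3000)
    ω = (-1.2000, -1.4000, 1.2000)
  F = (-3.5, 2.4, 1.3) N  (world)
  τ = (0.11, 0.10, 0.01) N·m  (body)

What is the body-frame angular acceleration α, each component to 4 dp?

α = (3.5900, 0.1700, -0.5720)

gyro term ω×Iω = (-0.0336, 0.0864, 0.0672)
(τ − ω×Iω)/I = (3.5900, 0.1700, -0.5720)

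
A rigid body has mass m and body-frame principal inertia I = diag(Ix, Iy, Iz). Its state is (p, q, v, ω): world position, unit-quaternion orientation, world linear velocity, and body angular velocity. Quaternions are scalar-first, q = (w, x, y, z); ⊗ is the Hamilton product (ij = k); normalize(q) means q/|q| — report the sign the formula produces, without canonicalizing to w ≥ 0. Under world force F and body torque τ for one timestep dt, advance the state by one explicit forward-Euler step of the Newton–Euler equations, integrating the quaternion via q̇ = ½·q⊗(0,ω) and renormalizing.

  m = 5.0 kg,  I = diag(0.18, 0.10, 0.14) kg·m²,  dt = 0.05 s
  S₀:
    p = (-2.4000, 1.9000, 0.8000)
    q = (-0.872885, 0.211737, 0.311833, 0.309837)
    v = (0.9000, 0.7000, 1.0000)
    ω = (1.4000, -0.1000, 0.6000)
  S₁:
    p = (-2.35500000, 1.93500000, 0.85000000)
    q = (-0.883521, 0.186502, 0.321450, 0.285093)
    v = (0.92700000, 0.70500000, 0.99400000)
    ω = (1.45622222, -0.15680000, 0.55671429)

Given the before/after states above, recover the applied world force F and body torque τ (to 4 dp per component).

F = (2.7000, 0.5000, -0.6000)
τ = (0.2000, -0.0800, -0.1100)

Δω = ω₁−ω₀ = (0.05622222, -0.05680000, -0.04328571)
I·α + gyro = (0.2000, -0.0800, -0.1100)
velocity change Δv = (0.02700000, 0.00500000, -0.00600000)
F = m·Δv/dt = (2.7000, 0.5000, -0.6000)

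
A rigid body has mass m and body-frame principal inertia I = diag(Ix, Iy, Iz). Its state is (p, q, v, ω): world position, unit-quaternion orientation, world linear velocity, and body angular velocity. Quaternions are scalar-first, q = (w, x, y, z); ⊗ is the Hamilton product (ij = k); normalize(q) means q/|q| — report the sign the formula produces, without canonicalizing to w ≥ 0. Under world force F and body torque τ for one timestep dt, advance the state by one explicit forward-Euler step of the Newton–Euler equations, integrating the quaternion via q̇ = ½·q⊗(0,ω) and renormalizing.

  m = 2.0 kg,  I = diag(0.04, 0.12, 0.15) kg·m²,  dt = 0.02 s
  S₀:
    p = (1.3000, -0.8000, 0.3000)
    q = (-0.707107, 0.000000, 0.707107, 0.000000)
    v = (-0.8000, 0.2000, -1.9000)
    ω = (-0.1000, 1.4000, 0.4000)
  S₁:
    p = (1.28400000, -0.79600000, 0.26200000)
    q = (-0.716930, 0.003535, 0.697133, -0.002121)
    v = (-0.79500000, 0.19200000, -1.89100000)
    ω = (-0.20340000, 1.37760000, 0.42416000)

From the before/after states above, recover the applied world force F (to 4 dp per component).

v₁ − v₀ = (0.00500000, -0.00800000, 0.00900000)
applied force F = (0.5000, -0.8000, 0.9000)

F = (0.5000, -0.8000, 0.9000)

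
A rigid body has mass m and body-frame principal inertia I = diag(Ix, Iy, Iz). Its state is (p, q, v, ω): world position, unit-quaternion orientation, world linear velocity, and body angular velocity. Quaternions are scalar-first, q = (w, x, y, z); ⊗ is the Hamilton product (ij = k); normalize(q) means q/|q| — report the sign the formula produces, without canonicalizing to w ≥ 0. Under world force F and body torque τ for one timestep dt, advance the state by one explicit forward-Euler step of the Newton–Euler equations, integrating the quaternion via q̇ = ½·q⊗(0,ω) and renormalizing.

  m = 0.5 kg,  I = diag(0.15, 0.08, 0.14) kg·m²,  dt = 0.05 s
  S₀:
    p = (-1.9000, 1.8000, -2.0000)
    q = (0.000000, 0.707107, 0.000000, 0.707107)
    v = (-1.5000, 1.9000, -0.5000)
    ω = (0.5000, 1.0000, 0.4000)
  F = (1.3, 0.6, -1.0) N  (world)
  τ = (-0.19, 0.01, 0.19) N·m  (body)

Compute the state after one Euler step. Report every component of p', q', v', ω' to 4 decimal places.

p' = (-1.9750, 1.8950, -2.0250)
q' = (-0.0159, 0.6891, 0.0018, 0.7245)
v' = (-1.3700, 1.9600, -0.6000)
ω' = (0.4287, 1.0050, 0.4804)

ω×(Iω) gyroscopic = (0.0240, 0.0020, -0.0350)
α = I⁻¹(τ − ω×Iω) = (-1.4267, 0.1000, 1.6071)
ω' = ω + α·dt = (0.4287, 1.0050, 0.4804)
Hamilton product q⊗(0,ω) = (-0.6363963, -0.7071070, 0.0707107, 0.7071070)
updated quaternion q' = (-0.0159, 0.6891, 0.0018, 0.7245)
a = (2.6000, 1.2000, -2.0000)
p + v·dt = (-1.9750, 1.8950, -2.0250)
new velocity v' = (-1.3700, 1.9600, -0.6000)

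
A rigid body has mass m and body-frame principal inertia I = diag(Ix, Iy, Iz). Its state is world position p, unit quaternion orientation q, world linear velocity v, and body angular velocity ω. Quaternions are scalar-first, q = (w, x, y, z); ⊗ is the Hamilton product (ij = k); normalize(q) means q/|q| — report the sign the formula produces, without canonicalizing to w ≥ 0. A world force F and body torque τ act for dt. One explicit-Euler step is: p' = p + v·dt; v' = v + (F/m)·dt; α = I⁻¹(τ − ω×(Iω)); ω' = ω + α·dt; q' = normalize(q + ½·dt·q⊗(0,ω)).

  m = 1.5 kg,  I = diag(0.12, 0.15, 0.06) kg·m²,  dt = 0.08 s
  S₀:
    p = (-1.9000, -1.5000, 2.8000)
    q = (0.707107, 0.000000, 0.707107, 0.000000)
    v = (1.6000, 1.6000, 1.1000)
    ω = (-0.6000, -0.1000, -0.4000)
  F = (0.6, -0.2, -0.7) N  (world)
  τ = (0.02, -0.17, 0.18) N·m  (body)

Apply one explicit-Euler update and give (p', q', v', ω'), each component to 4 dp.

p' = (-1.7720, -1.3720, 2.8880)
q' = (0.7096, -0.0283, 0.7040, 0.0057)
v' = (1.6320, 1.5893, 1.0627)
ω' = (-0.5843, -0.1983, -0.1624)

new position p' = (-1.7720, -1.3720, 2.8880)
new velocity v' = (1.6320, 1.5893, 1.0627)
precession coupling ω×(Iω) = (-0.0036, 0.0144, 0.0018)
α = I⁻¹(τ − ω×Iω) = (0.1967, -1.2293, 2.9700)
ω + α·dt = (-0.5843, -0.1983, -0.1624)
q⊗(0,ω) = (0.0707107, -0.7071070, -0.0707107, 0.1414214)
updated quaternion q' = (0.7096, -0.0283, 0.7040, 0.0057)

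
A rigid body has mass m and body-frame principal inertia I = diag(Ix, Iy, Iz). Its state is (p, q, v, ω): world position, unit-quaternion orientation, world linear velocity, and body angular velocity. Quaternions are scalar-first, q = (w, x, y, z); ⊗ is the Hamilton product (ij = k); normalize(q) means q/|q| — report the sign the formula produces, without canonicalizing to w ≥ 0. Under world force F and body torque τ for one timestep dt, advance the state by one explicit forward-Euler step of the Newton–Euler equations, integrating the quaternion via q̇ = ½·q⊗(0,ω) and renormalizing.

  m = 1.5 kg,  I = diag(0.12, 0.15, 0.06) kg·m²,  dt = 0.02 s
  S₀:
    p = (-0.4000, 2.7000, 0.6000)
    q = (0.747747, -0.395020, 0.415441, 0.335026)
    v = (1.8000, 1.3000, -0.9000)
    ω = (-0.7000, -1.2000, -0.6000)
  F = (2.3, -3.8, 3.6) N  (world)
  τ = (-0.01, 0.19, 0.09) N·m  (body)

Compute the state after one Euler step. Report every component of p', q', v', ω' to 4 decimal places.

p' = p + v·dt = (-0.3640, 2.7260, 0.5820)
v + (F/m)dt = (1.8307, 1.2493, -0.8520)
α = I⁻¹(τ − ω×Iω) = (0.4567, 1.0987, 1.0800)
ω + α·dt = (-0.6909, -1.1780, -0.5784)
Hamilton product q⊗(0,ω) = (0.4230308, -0.3706563, -1.3688266, 0.3161845)
q + ½dt·q⊗(0,ω), renormalized = (0.7519, -0.3987, 0.4017, 0.3381)

p' = (-0.3640, 2.7260, 0.5820)
q' = (0.7519, -0.3987, 0.4017, 0.3381)
v' = (1.8307, 1.2493, -0.8520)
ω' = (-0.6909, -1.1780, -0.5784)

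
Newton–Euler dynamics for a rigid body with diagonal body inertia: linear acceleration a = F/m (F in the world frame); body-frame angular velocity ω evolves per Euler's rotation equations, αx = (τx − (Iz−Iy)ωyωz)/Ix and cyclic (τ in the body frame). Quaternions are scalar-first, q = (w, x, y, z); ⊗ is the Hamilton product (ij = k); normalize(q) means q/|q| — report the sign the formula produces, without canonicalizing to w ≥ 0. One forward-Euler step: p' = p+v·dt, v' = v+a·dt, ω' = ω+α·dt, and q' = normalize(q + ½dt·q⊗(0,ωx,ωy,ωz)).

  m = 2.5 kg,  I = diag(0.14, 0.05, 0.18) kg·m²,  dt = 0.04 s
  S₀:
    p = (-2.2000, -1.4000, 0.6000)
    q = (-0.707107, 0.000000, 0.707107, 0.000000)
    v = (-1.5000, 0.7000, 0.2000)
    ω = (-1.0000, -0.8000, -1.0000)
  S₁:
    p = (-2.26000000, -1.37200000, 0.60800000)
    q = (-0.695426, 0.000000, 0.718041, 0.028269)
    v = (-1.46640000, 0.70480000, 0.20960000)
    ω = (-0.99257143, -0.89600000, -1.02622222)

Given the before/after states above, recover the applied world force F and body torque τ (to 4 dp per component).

rate change Δω = (0.00742857, -0.09600000, -0.02622222)
τ = I·(Δω/dt) + ω₀×(Iω₀) = (0.1300, -0.1600, -0.1900)
v₁ − v₀ = (0.03360000, 0.00480000, 0.00960000)
m·(v₁−v₀)/dt = (2.1000, 0.3000, 0.6000)

F = (2.1000, 0.3000, 0.6000)
τ = (0.1300, -0.1600, -0.1900)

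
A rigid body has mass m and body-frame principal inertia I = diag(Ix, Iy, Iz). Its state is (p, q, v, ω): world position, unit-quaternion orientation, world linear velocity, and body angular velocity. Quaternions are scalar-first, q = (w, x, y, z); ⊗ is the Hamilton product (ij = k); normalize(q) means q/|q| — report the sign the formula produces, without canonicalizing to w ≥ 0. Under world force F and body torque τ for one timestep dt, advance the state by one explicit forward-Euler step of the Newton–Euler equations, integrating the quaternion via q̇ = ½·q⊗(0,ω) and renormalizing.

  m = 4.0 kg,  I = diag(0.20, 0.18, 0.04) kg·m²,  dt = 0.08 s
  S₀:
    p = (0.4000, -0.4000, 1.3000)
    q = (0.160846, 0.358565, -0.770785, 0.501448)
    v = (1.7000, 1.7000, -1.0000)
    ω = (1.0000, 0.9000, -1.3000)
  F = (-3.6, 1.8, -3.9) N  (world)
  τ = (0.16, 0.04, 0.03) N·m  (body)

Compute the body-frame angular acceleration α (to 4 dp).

α = (-0.0190, 1.3778, 1.2000)

gyro term ω×Iω = (0.1638, -0.2080, -0.0180)
α = I⁻¹(τ − ω×Iω) = (-0.0190, 1.3778, 1.2000)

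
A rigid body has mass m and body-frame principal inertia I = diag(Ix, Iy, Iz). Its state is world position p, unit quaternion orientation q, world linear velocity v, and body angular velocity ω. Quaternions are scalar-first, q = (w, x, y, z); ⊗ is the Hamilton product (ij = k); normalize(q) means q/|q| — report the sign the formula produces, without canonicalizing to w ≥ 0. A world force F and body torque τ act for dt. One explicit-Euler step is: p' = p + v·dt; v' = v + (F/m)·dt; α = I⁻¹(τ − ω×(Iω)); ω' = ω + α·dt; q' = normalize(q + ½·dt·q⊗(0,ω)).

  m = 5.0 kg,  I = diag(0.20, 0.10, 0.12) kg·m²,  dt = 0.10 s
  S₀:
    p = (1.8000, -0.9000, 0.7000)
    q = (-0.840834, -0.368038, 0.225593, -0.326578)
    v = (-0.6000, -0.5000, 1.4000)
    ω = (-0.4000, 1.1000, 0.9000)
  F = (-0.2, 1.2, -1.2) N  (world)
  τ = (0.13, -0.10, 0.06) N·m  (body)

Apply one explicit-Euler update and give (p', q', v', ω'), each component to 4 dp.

α = I⁻¹(τ − ω×Iω) = (0.5510, -0.7120, 0.1333)
ω' = ω + α·dt = (-0.3449, 1.0288, 0.9133)
Hamilton product q⊗(0,ω) = (-0.1014473, 0.8986031, -0.4630520, -1.0713552)
q + ½dt·q⊗(0,ω), renormalized = (-0.8436, -0.3222, 0.2019, -0.3791)
a = F/m = (-0.0400, 0.2400, -0.2400)
p' = p + v·dt = (1.7400, -0.9500, 0.8400)
new velocity v' = (-0.6040, -0.4760, 1.3760)

p' = (1.7400, -0.9500, 0.8400)
q' = (-0.8436, -0.3222, 0.2019, -0.3791)
v' = (-0.6040, -0.4760, 1.3760)
ω' = (-0.3449, 1.0288, 0.9133)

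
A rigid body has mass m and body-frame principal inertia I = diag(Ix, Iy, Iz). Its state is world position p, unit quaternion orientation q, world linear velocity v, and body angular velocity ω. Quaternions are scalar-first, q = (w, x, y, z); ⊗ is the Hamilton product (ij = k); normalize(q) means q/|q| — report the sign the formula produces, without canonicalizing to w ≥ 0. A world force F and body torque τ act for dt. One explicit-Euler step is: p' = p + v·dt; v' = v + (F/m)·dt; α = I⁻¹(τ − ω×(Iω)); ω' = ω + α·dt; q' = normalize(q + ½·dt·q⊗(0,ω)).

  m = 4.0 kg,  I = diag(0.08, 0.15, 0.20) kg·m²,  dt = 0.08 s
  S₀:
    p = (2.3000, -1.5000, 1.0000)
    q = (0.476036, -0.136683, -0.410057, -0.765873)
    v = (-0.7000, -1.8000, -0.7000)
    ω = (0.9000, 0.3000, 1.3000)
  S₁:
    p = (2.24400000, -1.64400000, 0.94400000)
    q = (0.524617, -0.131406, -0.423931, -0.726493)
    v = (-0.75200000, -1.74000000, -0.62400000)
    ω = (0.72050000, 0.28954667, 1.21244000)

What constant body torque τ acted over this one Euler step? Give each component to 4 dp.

rate change Δω = (-0.17950000, -0.01045333, -0.08756000)
τ = I·(Δω/dt) + ω₀×(Iω₀) = (-0.1600, -0.1600, -0.2000)

τ = (-0.1600, -0.1600, -0.2000)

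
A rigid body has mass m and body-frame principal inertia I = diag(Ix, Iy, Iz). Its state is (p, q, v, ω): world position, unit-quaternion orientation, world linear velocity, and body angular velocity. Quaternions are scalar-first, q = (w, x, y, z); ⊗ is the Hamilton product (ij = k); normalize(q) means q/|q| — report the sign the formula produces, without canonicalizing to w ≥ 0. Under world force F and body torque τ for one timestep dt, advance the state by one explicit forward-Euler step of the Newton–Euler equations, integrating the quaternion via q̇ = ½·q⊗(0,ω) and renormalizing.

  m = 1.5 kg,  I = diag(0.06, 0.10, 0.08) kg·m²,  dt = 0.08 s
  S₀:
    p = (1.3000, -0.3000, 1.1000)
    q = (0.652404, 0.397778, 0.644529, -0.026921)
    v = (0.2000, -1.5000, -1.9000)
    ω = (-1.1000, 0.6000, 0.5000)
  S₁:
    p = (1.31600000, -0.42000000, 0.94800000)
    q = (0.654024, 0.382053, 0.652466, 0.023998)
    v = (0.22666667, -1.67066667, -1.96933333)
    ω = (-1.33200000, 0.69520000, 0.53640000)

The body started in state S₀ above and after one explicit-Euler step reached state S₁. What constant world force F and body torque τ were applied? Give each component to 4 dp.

F = (0.5000, -3.2000, -1.3000)
τ = (-0.1800, 0.1300, 0.0100)

Δv = v₁−v₀ = (0.02666667, -0.17066667, -0.06933333)
m·(v₁−v₀)/dt = (0.5000, -3.2000, -1.3000)
ω₁ − ω₀ = (-0.23200000, 0.09520000, 0.03640000)
applied torque τ = (-0.1800, 0.1300, 0.0100)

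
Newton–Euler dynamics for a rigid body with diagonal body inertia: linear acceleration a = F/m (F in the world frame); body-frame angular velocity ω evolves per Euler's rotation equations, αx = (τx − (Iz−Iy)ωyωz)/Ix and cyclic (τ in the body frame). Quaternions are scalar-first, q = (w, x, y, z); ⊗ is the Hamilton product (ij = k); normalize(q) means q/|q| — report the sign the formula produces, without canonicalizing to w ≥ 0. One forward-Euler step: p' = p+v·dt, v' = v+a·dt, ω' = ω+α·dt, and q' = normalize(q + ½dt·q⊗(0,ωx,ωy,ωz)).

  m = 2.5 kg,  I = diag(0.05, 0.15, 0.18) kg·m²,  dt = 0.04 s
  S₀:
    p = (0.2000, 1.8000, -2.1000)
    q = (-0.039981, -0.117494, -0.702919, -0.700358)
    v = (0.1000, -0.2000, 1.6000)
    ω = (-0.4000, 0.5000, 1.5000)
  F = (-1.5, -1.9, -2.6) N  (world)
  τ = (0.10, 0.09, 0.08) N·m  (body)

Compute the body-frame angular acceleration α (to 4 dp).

gyro term ω×Iω = (0.0225, 0.0780, -0.0200)
angular accel α = (1.5500, 0.0800, 0.5556)

α = (1.5500, 0.0800, 0.5556)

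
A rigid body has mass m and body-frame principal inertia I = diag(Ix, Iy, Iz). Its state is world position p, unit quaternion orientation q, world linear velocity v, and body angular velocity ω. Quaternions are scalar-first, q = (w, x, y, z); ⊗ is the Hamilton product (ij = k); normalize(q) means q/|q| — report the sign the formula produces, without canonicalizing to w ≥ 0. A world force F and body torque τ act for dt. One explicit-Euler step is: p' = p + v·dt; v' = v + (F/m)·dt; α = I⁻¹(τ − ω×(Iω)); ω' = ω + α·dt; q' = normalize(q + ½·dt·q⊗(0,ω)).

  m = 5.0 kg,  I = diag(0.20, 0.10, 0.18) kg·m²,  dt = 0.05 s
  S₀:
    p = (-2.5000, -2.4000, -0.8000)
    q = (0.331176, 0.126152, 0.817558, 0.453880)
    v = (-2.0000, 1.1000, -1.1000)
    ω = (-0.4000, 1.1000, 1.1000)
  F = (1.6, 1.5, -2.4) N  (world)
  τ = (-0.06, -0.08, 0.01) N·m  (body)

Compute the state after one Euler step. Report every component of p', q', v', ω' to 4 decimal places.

angular accel α = (-0.7840, -0.7120, -0.1889)
new body rate ω' = (-0.4392, 1.0644, 1.0906)
Hamilton product q⊗(0,ω) = (-1.3481210, 0.2675754, 0.0439744, 0.8300840)
updated quaternion q' = (0.2972, 0.1327, 0.8180, 0.4742)
linear accel F/m = (0.3200, 0.3000, -0.4800)
p' = p + v·dt = (-2.6000, -2.3450, -0.8550)
v + (F/m)dt = (-1.9840, 1.1150, -1.1240)

p' = (-2.6000, -2.3450, -0.8550)
q' = (0.2972, 0.1327, 0.8180, 0.4742)
v' = (-1.9840, 1.1150, -1.1240)
ω' = (-0.4392, 1.0644, 1.0906)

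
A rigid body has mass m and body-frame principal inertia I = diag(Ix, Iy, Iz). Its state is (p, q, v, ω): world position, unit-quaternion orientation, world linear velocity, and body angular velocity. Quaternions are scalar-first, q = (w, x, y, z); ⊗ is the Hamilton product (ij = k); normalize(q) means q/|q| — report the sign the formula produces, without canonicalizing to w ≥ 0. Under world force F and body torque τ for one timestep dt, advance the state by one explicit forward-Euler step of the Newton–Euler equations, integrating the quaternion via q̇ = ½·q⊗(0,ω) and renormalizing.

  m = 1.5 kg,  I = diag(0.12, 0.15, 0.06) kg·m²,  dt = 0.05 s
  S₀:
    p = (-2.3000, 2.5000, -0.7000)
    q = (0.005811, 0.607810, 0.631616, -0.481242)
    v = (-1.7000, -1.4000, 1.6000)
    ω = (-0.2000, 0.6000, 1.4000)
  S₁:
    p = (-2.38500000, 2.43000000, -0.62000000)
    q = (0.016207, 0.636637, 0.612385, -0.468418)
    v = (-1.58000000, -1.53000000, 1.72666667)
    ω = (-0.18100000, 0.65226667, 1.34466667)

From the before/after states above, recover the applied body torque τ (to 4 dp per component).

Δω = ω₁−ω₀ = (0.01900000, 0.05226667, -0.05533333)
precession coupling = (-0.0756, -0.0168, -0.0036)
I·α + gyro = (-0.0300, 0.1400, -0.0700)

τ = (-0.0300, 0.1400, -0.0700)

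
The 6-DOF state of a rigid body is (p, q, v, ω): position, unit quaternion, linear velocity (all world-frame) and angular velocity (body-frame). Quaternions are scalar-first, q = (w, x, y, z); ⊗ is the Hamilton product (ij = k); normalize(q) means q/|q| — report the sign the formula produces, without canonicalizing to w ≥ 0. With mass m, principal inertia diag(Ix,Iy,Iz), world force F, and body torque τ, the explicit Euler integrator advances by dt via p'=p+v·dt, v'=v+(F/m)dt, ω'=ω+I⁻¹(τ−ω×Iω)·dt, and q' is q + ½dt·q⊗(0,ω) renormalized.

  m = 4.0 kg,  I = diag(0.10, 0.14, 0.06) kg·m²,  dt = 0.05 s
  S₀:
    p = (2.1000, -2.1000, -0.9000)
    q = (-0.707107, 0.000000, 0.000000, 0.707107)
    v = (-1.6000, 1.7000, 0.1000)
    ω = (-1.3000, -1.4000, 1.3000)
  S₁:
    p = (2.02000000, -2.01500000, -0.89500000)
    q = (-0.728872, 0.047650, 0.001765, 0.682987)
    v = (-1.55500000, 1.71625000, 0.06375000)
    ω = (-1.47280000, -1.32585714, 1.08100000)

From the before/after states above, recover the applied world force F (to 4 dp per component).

F = (3.6000, 1.3000, -2.9000)

velocity change Δv = (0.04500000, 0.01625000, -0.03625000)
applied force F = (3.6000, 1.3000, -2.9000)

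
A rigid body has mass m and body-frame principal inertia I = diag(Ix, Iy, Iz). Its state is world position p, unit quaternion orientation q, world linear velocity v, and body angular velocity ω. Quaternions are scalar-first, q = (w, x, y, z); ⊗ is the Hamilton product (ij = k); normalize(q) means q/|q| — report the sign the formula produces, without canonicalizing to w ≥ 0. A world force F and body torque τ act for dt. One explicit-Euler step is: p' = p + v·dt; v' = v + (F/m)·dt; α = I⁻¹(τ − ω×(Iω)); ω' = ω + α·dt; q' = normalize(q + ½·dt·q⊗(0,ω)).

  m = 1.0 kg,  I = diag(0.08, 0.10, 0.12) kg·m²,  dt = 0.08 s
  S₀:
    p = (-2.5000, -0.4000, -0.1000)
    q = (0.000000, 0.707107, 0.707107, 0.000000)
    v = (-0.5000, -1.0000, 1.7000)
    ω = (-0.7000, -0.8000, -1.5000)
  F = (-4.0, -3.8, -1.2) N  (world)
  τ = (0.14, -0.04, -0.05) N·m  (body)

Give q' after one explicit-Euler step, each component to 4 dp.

q' = (0.0423, 0.6629, 0.7475, -0.0028)

Hamilton product q⊗(0,ω) = (1.0606605, -1.0606605, 1.0606605, -0.0707107)
updated quaternion q' = (0.0423, 0.6629, 0.7475, -0.0028)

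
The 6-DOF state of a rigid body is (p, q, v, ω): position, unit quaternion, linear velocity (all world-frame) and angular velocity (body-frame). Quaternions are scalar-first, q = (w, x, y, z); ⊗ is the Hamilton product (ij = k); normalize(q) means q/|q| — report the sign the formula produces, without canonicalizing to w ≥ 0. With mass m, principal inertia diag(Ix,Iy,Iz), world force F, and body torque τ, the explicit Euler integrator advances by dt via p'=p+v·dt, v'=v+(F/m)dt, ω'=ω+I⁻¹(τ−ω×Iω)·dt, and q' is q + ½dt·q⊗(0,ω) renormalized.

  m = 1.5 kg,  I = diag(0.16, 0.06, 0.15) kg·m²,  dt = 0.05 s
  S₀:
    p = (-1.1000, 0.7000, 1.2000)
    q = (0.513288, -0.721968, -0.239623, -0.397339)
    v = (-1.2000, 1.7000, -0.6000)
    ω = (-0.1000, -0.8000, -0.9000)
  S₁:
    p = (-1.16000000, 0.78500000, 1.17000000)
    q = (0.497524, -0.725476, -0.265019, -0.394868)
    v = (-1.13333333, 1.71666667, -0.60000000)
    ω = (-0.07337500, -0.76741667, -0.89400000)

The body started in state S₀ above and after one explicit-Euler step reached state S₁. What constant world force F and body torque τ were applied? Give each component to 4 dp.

v₁ − v₀ = (0.06666667, 0.01666667, 0.00000000)
m·(v₁−v₀)/dt = (2.0000, 0.5000, 0.0000)
ω₁ − ω₀ = (0.02662500, 0.03258333, 0.00600000)
τ = I·(Δω/dt) + ω₀×(Iω₀) = (0.1500, 0.0400, 0.0100)

F = (2.0000, 0.5000, 0.0000)
τ = (0.1500, 0.0400, 0.0100)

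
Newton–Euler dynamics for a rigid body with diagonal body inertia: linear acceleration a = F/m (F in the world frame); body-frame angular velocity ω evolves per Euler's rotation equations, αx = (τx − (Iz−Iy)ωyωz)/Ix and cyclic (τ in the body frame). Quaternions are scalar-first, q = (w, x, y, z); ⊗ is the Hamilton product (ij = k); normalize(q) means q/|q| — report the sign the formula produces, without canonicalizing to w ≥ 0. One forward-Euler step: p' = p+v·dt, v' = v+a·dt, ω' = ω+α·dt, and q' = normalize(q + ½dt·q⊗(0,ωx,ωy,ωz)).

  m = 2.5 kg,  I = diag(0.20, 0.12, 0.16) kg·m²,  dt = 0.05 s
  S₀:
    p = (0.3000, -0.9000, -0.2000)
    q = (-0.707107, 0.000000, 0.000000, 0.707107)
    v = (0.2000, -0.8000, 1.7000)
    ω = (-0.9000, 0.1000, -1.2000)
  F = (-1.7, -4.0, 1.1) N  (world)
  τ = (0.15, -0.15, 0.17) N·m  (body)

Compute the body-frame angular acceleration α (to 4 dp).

gyro term ω×Iω = (-0.0048, 0.0432, 0.0072)
(τ − ω×Iω)/I = (0.7740, -1.6100, 1.0175)

α = (0.7740, -1.6100, 1.0175)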